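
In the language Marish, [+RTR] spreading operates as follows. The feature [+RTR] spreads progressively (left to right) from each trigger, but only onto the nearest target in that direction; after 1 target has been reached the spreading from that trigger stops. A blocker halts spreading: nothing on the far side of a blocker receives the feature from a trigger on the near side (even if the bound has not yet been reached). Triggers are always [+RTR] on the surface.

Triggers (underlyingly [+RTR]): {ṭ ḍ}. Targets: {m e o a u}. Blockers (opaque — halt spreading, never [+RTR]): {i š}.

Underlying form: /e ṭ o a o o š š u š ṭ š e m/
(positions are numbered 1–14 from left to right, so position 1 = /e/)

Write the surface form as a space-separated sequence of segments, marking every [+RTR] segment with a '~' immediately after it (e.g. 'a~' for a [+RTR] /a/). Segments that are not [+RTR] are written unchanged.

e ṭ~ o~ a o o š š u š ṭ~ š e m

From /ṭ/ at 2 rightward: 3 /o/ → [+RTR]; bound reached.
From /ṭ/ at 11 rightward: 12 /š/ blocks.
Targets with no active source: positions 1 4 5 6 9 13 14 stay [-emphatic].
[+RTR] positions on the surface: 2 3 11.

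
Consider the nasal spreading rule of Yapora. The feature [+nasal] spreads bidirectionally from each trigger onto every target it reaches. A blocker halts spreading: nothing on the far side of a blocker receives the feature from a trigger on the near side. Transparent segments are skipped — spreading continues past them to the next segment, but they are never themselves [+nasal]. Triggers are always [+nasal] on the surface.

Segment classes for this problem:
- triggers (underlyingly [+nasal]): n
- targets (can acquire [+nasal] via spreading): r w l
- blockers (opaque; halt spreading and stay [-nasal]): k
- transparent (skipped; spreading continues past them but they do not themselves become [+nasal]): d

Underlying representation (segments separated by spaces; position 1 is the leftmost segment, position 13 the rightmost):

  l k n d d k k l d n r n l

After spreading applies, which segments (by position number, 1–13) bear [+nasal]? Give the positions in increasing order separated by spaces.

3 8 10 11 12 13

From /n/ at 3 rightward: 4 /d/ transparent; 5 /d/ transparent; 6 /k/ blocks.
From /n/ at 3 leftward: 2 /k/ blocks.
From /n/ at 10 rightward: 11 /r/ → [+nasal]; 12 /n/ is itself a trigger — this domain ends here.
From /n/ at 10 leftward: 9 /d/ transparent; 8 /l/ → [+nasal]; 7 /k/ blocks.
From /n/ at 12 rightward: 13 /l/ → [+nasal]; word edge.
From /n/ at 12 leftward: 11 /r/ → [+nasal]; 10 /n/ is itself a trigger — this domain ends here.
Target with no active source: position 1 stays [-nasal].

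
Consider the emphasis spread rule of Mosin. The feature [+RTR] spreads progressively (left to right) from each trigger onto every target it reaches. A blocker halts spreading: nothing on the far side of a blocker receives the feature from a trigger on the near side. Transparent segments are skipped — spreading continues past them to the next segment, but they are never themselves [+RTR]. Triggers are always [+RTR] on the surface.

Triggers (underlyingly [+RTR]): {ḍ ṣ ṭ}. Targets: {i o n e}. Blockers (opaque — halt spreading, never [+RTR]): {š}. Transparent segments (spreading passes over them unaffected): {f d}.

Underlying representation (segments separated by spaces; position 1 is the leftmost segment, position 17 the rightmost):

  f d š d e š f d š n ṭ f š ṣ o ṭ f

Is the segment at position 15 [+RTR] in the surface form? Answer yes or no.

From /ṭ/ at 11 rightward: 12 /f/ transparent; 13 /š/ blocks.
From /ṣ/ at 14 rightward: 15 /o/ → [+RTR]; 16 /ṭ/ is itself a trigger — this domain ends here.
From /ṭ/ at 16 rightward: 17 /f/ transparent; word edge.
Targets with no active source: positions 5 10 stay [-emphatic].
[+RTR] positions on the surface: 11 14 15 16.

yes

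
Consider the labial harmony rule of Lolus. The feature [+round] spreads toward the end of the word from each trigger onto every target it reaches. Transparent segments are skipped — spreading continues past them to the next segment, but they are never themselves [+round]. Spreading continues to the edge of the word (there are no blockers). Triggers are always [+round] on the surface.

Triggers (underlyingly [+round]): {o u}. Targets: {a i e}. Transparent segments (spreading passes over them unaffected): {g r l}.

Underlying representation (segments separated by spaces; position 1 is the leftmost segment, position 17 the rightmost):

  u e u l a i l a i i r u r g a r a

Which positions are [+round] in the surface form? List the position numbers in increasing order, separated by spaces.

1 2 3 5 6 8 9 10 12 15 17

From /u/ at 1 rightward: 2 /e/ → [+round]; 3 /u/ is itself a trigger — this domain ends here.
From /u/ at 3 rightward: 4 /l/ transparent; 5 /a/ → [+round]; 6 /i/ → [+round]; 7 /l/ transparent; 8 /a/ → [+round]; 9 /i/ → [+round]; 10 /i/ → [+round]; 11 /r/ transparent; 12 /u/ is itself a trigger — this domain ends here.
From /u/ at 12 rightward: 13 /r/ transparent; 14 /g/ transparent; 15 /a/ → [+round]; 16 /r/ transparent; 17 /a/ → [+round]; word edge.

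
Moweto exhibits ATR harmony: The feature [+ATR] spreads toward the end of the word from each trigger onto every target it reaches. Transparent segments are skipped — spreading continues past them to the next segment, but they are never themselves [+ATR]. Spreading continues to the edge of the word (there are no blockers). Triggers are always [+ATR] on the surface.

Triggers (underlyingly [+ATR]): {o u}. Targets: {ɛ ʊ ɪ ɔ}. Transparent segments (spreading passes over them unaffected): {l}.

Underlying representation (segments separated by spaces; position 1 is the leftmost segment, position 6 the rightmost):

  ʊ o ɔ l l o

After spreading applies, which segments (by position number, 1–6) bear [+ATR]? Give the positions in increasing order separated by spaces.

2 3 6

From /o/ at 2 rightward: 3 /ɔ/ → [+ATR]; 4 /l/ transparent; 5 /l/ transparent; 6 /o/ is itself a trigger — this domain ends here.
From /o/ at 6 rightward: word edge.
Target with no active source: position 1 stays [-ATR].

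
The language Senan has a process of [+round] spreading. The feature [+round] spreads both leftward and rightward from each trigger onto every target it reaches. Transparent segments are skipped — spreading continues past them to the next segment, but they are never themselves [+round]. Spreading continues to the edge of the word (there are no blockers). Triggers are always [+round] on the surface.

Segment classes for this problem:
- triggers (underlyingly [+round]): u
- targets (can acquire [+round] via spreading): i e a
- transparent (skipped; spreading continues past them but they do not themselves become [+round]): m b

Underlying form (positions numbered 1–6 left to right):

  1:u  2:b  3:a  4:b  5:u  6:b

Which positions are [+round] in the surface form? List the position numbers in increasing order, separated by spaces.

1 3 5

From /u/ at 1 rightward: 2 /b/ transparent; 3 /a/ → [+round]; 4 /b/ transparent; 5 /u/ is itself a trigger — this domain ends here.
From /u/ at 1 leftward: word edge.
From /u/ at 5 rightward: 6 /b/ transparent; word edge.
From /u/ at 5 leftward: 4 /b/ transparent; 3 /a/ → [+round]; 2 /b/ transparent; 1 /u/ is itself a trigger — this domain ends here.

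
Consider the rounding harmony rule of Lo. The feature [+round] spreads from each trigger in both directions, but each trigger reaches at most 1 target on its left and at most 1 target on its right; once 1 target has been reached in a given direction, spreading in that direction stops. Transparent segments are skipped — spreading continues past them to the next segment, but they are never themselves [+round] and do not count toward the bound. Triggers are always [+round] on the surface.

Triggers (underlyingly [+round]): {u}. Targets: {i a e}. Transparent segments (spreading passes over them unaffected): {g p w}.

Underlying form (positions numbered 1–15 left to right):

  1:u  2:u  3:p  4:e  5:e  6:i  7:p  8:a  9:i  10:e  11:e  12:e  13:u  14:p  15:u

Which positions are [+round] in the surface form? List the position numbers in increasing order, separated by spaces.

1 2 4 12 13 15

From /u/ at 1 rightward: 2 /u/ is itself a trigger — this domain ends here.
From /u/ at 1 leftward: word edge.
From /u/ at 2 rightward: 3 /p/ transparent; 4 /e/ → [+round]; bound reached.
From /u/ at 2 leftward: 1 /u/ is itself a trigger — this domain ends here.
From /u/ at 13 rightward: 14 /p/ transparent; 15 /u/ is itself a trigger — this domain ends here.
From /u/ at 13 leftward: 12 /e/ → [+round]; bound reached.
From /u/ at 15 rightward: word edge.
From /u/ at 15 leftward: 14 /p/ transparent; 13 /u/ is itself a trigger — this domain ends here.
Targets with no active source: positions 5 6 8 9 10 11 stay [-round].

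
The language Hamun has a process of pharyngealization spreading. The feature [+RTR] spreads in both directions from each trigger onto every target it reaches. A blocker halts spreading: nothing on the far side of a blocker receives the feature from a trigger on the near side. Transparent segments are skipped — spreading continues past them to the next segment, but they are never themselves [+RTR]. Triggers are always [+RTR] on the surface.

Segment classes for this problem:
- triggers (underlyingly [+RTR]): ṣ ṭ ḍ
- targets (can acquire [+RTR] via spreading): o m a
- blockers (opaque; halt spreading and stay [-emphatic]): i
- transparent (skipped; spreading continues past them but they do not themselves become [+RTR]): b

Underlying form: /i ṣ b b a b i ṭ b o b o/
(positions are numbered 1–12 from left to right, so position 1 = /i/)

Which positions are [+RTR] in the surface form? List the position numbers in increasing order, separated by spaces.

2 5 8 10 12

From /ṣ/ at 2 rightward: 3 /b/ transparent; 4 /b/ transparent; 5 /a/ → [+RTR]; 6 /b/ transparent; 7 /i/ blocks.
From /ṣ/ at 2 leftward: 1 /i/ blocks.
From /ṭ/ at 8 rightward: 9 /b/ transparent; 10 /o/ → [+RTR]; 11 /b/ transparent; 12 /o/ → [+RTR]; word edge.
From /ṭ/ at 8 leftward: 7 /i/ blocks.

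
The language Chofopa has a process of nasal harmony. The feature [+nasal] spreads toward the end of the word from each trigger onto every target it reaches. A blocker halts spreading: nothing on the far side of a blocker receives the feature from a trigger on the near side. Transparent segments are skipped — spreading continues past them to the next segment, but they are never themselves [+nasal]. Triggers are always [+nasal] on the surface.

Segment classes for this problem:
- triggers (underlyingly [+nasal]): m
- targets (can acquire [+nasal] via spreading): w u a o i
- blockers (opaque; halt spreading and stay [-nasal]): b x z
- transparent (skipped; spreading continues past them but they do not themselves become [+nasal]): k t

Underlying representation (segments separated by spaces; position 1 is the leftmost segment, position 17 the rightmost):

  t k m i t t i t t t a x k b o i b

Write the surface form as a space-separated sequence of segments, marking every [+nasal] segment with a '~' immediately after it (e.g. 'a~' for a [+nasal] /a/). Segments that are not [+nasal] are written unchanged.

t k m~ i~ t t i~ t t t a~ x k b o i b

From /m/ at 3 rightward: 4 /i/ → [+nasal]; 5 /t/ transparent; 6 /t/ transparent; 7 /i/ → [+nasal]; 8 /t/ transparent; 9 /t/ transparent; 10 /t/ transparent; 11 /a/ → [+nasal]; 12 /x/ blocks.
Targets with no active source: positions 15 16 stay [-nasal].
[+nasal] positions on the surface: 3 4 7 11.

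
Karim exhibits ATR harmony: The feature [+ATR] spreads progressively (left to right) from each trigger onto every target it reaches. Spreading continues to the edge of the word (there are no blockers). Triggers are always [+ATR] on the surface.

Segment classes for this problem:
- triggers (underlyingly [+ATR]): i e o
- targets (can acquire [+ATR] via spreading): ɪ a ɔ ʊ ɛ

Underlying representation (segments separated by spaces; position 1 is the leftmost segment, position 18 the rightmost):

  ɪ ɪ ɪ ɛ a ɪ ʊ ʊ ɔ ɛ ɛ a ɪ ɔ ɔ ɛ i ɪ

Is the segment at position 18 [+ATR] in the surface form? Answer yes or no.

From /i/ at 17 rightward: 18 /ɪ/ → [+ATR]; word edge.
Targets with no active source: positions 1 2 3 4 5 6 7 8 9 10 11 12 13 14 15 16 stay [-ATR].
[+ATR] positions on the surface: 17 18.

yes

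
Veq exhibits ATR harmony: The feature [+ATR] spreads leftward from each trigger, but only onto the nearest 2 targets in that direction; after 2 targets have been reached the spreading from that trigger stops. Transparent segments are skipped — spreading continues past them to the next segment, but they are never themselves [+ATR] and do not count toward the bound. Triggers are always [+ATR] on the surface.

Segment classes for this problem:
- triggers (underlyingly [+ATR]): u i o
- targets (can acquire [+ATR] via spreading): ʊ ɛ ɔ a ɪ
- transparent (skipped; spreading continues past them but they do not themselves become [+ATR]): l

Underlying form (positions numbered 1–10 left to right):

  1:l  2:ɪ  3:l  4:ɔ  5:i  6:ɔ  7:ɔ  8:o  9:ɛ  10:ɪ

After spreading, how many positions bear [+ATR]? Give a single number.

From /i/ at 5 leftward: 4 /ɔ/ → [+ATR]; 3 /l/ transparent; 2 /ɪ/ → [+ATR]; bound reached.
From /o/ at 8 leftward: 7 /ɔ/ → [+ATR]; 6 /ɔ/ → [+ATR]; bound reached.
Targets with no active source: positions 9 10 stay [-ATR].
[+ATR] positions on the surface: 2 4 5 6 7 8.

6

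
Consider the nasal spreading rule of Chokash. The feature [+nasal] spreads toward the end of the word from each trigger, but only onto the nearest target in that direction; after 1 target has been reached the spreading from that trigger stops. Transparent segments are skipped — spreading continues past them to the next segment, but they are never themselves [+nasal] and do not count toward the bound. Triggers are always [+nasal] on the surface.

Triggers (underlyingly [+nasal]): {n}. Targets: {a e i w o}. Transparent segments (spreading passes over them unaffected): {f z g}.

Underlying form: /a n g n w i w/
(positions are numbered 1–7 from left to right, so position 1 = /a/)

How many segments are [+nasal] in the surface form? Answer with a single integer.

From /n/ at 2 rightward: 3 /g/ transparent; 4 /n/ is itself a trigger — this domain ends here.
From /n/ at 4 rightward: 5 /w/ → [+nasal]; bound reached.
Targets with no active source: positions 1 6 7 stay [-nasal].
[+nasal] positions on the surface: 2 4 5.

3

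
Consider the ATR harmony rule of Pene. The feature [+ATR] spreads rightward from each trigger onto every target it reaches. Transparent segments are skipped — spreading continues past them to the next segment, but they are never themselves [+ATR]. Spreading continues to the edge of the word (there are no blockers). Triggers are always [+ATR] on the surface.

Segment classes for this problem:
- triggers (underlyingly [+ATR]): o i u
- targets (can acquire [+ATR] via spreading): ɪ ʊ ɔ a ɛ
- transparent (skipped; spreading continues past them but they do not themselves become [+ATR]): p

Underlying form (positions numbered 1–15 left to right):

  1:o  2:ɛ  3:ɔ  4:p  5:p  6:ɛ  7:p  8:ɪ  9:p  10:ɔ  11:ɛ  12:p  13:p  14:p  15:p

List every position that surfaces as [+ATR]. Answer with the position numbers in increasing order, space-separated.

1 2 3 6 8 10 11

From /o/ at 1 rightward: 2 /ɛ/ → [+ATR]; 3 /ɔ/ → [+ATR]; 4 /p/ transparent; 5 /p/ transparent; 6 /ɛ/ → [+ATR]; 7 /p/ transparent; 8 /ɪ/ → [+ATR]; 9 /p/ transparent; 10 /ɔ/ → [+ATR]; 11 /ɛ/ → [+ATR]; 12 /p/ transparent; 13 /p/ transparent; 14 /p/ transparent; 15 /p/ transparent; word edge.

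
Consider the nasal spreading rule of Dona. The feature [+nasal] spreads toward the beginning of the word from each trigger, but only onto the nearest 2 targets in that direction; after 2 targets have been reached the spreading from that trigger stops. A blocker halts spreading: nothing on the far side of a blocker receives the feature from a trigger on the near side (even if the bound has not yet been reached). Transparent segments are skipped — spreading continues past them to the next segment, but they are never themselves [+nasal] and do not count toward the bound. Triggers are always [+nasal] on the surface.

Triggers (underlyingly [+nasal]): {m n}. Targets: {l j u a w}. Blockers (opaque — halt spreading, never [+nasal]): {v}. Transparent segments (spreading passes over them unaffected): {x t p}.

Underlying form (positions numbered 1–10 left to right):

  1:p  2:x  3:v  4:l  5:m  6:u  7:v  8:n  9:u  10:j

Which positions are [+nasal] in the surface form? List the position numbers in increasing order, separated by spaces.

4 5 8

From /m/ at 5 leftward: 4 /l/ → [+nasal]; 3 /v/ blocks.
From /n/ at 8 leftward: 7 /v/ blocks.
Targets with no active source: positions 6 9 10 stay [-nasal].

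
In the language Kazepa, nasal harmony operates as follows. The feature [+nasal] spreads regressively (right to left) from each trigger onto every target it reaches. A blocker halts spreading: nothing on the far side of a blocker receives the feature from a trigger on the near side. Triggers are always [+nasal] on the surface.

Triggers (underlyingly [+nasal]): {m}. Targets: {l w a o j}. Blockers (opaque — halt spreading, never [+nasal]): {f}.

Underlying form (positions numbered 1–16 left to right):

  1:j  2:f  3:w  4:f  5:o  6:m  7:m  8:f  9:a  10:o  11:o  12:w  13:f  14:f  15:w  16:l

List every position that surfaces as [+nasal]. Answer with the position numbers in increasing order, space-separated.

From /m/ at 6 leftward: 5 /o/ → [+nasal]; 4 /f/ blocks.
From /m/ at 7 leftward: 6 /m/ is itself a trigger — this domain ends here.
Targets with no active source: positions 1 3 9 10 11 12 15 16 stay [-nasal].

5 6 7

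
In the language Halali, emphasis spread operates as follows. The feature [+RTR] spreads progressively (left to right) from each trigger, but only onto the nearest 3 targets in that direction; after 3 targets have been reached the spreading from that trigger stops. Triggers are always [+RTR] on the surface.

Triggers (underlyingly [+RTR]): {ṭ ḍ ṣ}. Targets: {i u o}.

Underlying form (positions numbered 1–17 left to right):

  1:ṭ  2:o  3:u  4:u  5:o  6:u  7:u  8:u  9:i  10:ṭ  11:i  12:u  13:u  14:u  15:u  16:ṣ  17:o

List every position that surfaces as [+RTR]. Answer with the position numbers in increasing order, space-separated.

1 2 3 4 10 11 12 13 16 17

From /ṭ/ at 1 rightward: 2 /o/ → [+RTR]; 3 /u/ → [+RTR]; 4 /u/ → [+RTR]; bound reached.
From /ṭ/ at 10 rightward: 11 /i/ → [+RTR]; 12 /u/ → [+RTR]; 13 /u/ → [+RTR]; bound reached.
From /ṣ/ at 16 rightward: 17 /o/ → [+RTR]; word edge.
Targets with no active source: positions 5 6 7 8 9 14 15 stay [-emphatic].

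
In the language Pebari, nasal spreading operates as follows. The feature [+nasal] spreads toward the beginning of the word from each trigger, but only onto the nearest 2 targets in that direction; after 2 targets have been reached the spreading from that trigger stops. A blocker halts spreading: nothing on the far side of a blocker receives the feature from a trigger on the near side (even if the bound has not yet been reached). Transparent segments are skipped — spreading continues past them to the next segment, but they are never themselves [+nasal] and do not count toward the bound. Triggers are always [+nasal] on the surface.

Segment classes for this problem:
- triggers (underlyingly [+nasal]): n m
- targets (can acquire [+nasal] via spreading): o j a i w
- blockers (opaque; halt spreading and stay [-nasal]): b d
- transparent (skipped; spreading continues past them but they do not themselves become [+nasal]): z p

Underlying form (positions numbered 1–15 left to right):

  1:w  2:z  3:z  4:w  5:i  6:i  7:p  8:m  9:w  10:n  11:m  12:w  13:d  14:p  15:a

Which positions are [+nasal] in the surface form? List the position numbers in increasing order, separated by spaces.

From /m/ at 8 leftward: 7 /p/ transparent; 6 /i/ → [+nasal]; 5 /i/ → [+nasal]; bound reached.
From /n/ at 10 leftward: 9 /w/ → [+nasal]; 8 /m/ is itself a trigger — this domain ends here.
From /m/ at 11 leftward: 10 /n/ is itself a trigger — this domain ends here.
Targets with no active source: positions 1 4 12 15 stay [-nasal].

5 6 8 9 10 11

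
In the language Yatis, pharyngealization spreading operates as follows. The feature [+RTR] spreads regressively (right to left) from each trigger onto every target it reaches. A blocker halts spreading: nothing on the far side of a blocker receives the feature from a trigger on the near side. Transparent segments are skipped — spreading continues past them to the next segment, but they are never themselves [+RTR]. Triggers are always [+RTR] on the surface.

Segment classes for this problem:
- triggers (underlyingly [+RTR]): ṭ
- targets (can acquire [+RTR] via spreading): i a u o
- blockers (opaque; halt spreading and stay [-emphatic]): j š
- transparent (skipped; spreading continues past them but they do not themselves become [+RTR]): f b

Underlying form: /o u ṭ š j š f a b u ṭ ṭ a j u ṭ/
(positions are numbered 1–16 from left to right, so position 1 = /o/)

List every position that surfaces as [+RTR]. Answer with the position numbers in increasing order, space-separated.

1 2 3 8 10 11 12 15 16

From /ṭ/ at 3 leftward: 2 /u/ → [+RTR]; 1 /o/ → [+RTR]; word edge.
From /ṭ/ at 11 leftward: 10 /u/ → [+RTR]; 9 /b/ transparent; 8 /a/ → [+RTR]; 7 /f/ transparent; 6 /š/ blocks.
From /ṭ/ at 12 leftward: 11 /ṭ/ is itself a trigger — this domain ends here.
From /ṭ/ at 16 leftward: 15 /u/ → [+RTR]; 14 /j/ blocks.
Target with no active source: position 13 stays [-emphatic].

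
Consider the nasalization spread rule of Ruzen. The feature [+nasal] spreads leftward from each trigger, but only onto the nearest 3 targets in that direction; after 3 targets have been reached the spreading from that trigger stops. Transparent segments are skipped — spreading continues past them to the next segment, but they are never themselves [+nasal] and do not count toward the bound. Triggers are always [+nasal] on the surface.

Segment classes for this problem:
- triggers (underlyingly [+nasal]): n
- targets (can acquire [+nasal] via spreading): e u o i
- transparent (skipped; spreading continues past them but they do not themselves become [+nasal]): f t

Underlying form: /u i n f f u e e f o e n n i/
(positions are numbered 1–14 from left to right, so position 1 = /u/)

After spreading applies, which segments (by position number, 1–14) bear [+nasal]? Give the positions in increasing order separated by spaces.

1 2 3 8 10 11 12 13

From /n/ at 3 leftward: 2 /i/ → [+nasal]; 1 /u/ → [+nasal]; word edge.
From /n/ at 12 leftward: 11 /e/ → [+nasal]; 10 /o/ → [+nasal]; 9 /f/ transparent; 8 /e/ → [+nasal]; bound reached.
From /n/ at 13 leftward: 12 /n/ is itself a trigger — this domain ends here.
Targets with no active source: positions 6 7 14 stay [-nasal].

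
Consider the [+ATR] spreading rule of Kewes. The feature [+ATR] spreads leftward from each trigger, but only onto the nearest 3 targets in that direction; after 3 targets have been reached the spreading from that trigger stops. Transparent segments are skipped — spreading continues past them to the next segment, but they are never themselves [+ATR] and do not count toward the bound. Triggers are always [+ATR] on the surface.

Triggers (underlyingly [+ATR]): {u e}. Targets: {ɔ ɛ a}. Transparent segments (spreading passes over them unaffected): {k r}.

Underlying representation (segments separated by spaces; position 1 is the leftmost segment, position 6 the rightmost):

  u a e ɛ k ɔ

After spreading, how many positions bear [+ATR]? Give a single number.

From /u/ at 1 leftward: word edge.
From /e/ at 3 leftward: 2 /a/ → [+ATR]; 1 /u/ is itself a trigger — this domain ends here.
Targets with no active source: positions 4 6 stay [-ATR].
[+ATR] positions on the surface: 1 2 3.

3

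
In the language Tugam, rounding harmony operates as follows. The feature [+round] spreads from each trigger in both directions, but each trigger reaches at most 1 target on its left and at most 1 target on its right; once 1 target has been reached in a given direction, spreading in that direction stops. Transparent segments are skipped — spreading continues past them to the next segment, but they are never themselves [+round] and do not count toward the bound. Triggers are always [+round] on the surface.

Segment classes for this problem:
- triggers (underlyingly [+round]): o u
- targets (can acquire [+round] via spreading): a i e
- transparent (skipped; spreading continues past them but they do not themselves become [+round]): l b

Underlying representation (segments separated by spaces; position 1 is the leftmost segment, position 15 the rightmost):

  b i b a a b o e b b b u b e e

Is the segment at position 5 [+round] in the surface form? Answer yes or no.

From /o/ at 7 rightward: 8 /e/ → [+round]; bound reached.
From /o/ at 7 leftward: 6 /b/ transparent; 5 /a/ → [+round]; bound reached.
From /u/ at 12 rightward: 13 /b/ transparent; 14 /e/ → [+round]; bound reached.
From /u/ at 12 leftward: 11 /b/ transparent; 10 /b/ transparent; 9 /b/ transparent; 8 /e/ → [+round]; bound reached.
Targets with no active source: positions 2 4 15 stay [-round].
[+round] positions on the surface: 5 7 8 12 14.

yes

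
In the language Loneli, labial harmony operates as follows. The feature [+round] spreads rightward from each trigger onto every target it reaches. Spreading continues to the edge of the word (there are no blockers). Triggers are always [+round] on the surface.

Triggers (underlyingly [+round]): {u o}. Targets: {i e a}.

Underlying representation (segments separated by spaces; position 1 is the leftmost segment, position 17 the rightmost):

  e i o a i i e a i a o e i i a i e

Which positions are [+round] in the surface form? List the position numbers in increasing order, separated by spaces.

From /o/ at 3 rightward: 4 /a/ → [+round]; 5 /i/ → [+round]; 6 /i/ → [+round]; 7 /e/ → [+round]; 8 /a/ → [+round]; 9 /i/ → [+round]; 10 /a/ → [+round]; 11 /o/ is itself a trigger — this domain ends here.
From /o/ at 11 rightward: 12 /e/ → [+round]; 13 /i/ → [+round]; 14 /i/ → [+round]; 15 /a/ → [+round]; 16 /i/ → [+round]; 17 /e/ → [+round]; word edge.
Targets with no active source: positions 1 2 stay [-round].

3 4 5 6 7 8 9 10 11 12 13 14 15 16 17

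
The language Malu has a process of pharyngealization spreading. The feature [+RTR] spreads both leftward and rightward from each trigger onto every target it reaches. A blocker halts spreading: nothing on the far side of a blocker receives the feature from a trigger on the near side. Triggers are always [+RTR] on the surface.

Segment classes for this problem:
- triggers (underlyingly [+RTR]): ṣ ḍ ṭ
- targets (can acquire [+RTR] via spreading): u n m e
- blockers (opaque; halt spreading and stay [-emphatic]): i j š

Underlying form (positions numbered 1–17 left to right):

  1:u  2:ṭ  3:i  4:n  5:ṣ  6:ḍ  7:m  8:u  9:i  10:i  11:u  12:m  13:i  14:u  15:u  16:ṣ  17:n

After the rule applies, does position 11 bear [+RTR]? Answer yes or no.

no

From /ṭ/ at 2 rightward: 3 /i/ blocks.
From /ṭ/ at 2 leftward: 1 /u/ → [+RTR]; word edge.
From /ṣ/ at 5 rightward: 6 /ḍ/ is itself a trigger — this domain ends here.
From /ṣ/ at 5 leftward: 4 /n/ → [+RTR]; 3 /i/ blocks.
From /ḍ/ at 6 rightward: 7 /m/ → [+RTR]; 8 /u/ → [+RTR]; 9 /i/ blocks.
From /ḍ/ at 6 leftward: 5 /ṣ/ is itself a trigger — this domain ends here.
From /ṣ/ at 16 rightward: 17 /n/ → [+RTR]; word edge.
From /ṣ/ at 16 leftward: 15 /u/ → [+RTR]; 14 /u/ → [+RTR]; 13 /i/ blocks.
Targets with no active source: positions 11 12 stay [-emphatic].
[+RTR] positions on the surface: 1 2 4 5 6 7 8 14 15 16 17.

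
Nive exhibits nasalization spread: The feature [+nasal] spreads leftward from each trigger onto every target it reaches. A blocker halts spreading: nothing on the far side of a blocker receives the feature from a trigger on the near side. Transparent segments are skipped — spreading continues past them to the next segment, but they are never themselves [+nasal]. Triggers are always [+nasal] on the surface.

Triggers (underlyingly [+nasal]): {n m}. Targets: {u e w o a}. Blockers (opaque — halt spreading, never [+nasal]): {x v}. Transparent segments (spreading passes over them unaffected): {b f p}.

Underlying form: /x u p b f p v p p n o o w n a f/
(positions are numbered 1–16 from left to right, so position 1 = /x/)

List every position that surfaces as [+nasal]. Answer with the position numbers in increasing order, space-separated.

10 11 12 13 14

From /n/ at 10 leftward: 9 /p/ transparent; 8 /p/ transparent; 7 /v/ blocks.
From /n/ at 14 leftward: 13 /w/ → [+nasal]; 12 /o/ → [+nasal]; 11 /o/ → [+nasal]; 10 /n/ is itself a trigger — this domain ends here.
Targets with no active source: positions 2 15 stay [-nasal].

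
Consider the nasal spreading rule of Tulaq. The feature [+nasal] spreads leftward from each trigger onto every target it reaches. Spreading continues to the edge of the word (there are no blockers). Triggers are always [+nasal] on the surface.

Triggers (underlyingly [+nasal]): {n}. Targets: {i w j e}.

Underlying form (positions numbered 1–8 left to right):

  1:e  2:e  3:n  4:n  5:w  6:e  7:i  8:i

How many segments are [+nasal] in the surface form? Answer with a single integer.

From /n/ at 3 leftward: 2 /e/ → [+nasal]; 1 /e/ → [+nasal]; word edge.
From /n/ at 4 leftward: 3 /n/ is itself a trigger — this domain ends here.
Targets with no active source: positions 5 6 7 8 stay [-nasal].
[+nasal] positions on the surface: 1 2 3 4.

4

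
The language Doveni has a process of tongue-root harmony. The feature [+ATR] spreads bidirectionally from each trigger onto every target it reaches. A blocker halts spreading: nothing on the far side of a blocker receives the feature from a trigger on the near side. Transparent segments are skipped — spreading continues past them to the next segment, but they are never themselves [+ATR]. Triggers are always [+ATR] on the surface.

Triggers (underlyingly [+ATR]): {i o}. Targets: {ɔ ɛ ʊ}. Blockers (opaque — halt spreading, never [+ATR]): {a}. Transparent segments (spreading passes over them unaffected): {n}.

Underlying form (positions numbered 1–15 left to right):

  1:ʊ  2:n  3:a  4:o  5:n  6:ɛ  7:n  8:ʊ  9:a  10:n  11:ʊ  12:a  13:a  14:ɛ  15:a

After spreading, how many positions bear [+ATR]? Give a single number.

From /o/ at 4 rightward: 5 /n/ transparent; 6 /ɛ/ → [+ATR]; 7 /n/ transparent; 8 /ʊ/ → [+ATR]; 9 /a/ blocks.
From /o/ at 4 leftward: 3 /a/ blocks.
Targets with no active source: positions 1 11 14 stay [-ATR].
[+ATR] positions on the surface: 4 6 8.

3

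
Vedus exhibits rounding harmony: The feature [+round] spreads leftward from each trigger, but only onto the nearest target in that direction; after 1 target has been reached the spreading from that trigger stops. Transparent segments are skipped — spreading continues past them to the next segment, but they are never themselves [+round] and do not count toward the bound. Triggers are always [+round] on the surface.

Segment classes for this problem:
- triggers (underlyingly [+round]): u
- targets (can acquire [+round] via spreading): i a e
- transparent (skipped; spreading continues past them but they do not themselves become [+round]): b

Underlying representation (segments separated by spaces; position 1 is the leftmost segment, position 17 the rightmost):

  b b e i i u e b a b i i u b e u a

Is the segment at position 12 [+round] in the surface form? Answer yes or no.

From /u/ at 6 leftward: 5 /i/ → [+round]; bound reached.
From /u/ at 13 leftward: 12 /i/ → [+round]; bound reached.
From /u/ at 16 leftward: 15 /e/ → [+round]; bound reached.
Targets with no active source: positions 3 4 7 9 11 17 stay [-round].
[+round] positions on the surface: 5 6 12 13 15 16.

yes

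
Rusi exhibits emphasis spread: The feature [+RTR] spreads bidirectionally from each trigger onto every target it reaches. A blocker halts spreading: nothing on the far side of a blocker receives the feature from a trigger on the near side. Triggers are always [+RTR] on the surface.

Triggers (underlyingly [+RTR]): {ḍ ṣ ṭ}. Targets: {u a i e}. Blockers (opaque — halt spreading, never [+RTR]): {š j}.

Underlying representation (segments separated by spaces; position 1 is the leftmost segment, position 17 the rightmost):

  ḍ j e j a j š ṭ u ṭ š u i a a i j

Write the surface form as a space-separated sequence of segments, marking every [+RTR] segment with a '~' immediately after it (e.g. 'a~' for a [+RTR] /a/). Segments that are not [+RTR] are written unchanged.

From /ḍ/ at 1 rightward: 2 /j/ blocks.
From /ḍ/ at 1 leftward: word edge.
From /ṭ/ at 8 rightward: 9 /u/ → [+RTR]; 10 /ṭ/ is itself a trigger — this domain ends here.
From /ṭ/ at 8 leftward: 7 /š/ blocks.
From /ṭ/ at 10 rightward: 11 /š/ blocks.
From /ṭ/ at 10 leftward: 9 /u/ → [+RTR]; 8 /ṭ/ is itself a trigger — this domain ends here.
Targets with no active source: positions 3 5 12 13 14 15 16 stay [-emphatic].
[+RTR] positions on the surface: 1 8 9 10.

ḍ~ j e j a j š ṭ~ u~ ṭ~ š u i a a i j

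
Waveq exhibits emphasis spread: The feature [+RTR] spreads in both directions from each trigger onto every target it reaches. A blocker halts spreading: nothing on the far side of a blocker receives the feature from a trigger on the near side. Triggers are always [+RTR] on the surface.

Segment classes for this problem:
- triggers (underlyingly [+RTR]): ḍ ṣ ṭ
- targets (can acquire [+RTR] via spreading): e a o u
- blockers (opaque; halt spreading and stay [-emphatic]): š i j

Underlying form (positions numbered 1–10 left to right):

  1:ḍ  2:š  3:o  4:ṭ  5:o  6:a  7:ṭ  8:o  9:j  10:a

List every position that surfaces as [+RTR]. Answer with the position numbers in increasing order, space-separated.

From /ḍ/ at 1 rightward: 2 /š/ blocks.
From /ḍ/ at 1 leftward: word edge.
From /ṭ/ at 4 rightward: 5 /o/ → [+RTR]; 6 /a/ → [+RTR]; 7 /ṭ/ is itself a trigger — this domain ends here.
From /ṭ/ at 4 leftward: 3 /o/ → [+RTR]; 2 /š/ blocks.
From /ṭ/ at 7 rightward: 8 /o/ → [+RTR]; 9 /j/ blocks.
From /ṭ/ at 7 leftward: 6 /a/ → [+RTR]; 5 /o/ → [+RTR]; 4 /ṭ/ is itself a trigger — this domain ends here.
Target with no active source: position 10 stays [-emphatic].

1 3 4 5 6 7 8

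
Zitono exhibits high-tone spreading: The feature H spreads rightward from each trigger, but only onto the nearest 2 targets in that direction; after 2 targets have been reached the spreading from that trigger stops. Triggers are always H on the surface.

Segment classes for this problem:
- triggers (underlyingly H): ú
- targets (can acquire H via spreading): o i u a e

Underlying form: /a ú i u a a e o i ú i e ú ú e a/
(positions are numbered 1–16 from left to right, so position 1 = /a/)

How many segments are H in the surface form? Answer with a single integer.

From /ú/ at 2 rightward: 3 /i/ → H; 4 /u/ → H; bound reached.
From /ú/ at 10 rightward: 11 /i/ → H; 12 /e/ → H; bound reached.
From /ú/ at 13 rightward: 14 /ú/ is itself a trigger — this domain ends here.
From /ú/ at 14 rightward: 15 /e/ → H; 16 /a/ → H; bound reached.
Targets with no active source: positions 1 5 6 7 8 9 stay [-high tone].
H positions on the surface: 2 3 4 10 11 12 13 14 15 16.

10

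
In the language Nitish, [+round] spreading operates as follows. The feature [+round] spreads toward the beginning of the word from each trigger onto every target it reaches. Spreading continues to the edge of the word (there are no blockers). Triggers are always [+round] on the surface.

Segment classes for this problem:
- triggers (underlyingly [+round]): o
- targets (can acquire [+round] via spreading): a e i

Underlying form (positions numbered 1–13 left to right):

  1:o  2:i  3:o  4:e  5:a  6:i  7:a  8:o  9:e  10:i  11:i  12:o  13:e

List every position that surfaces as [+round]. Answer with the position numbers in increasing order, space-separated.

1 2 3 4 5 6 7 8 9 10 11 12

From /o/ at 1 leftward: word edge.
From /o/ at 3 leftward: 2 /i/ → [+round]; 1 /o/ is itself a trigger — this domain ends here.
From /o/ at 8 leftward: 7 /a/ → [+round]; 6 /i/ → [+round]; 5 /a/ → [+round]; 4 /e/ → [+round]; 3 /o/ is itself a trigger — this domain ends here.
From /o/ at 12 leftward: 11 /i/ → [+round]; 10 /i/ → [+round]; 9 /e/ → [+round]; 8 /o/ is itself a trigger — this domain ends here.
Target with no active source: position 13 stays [-round].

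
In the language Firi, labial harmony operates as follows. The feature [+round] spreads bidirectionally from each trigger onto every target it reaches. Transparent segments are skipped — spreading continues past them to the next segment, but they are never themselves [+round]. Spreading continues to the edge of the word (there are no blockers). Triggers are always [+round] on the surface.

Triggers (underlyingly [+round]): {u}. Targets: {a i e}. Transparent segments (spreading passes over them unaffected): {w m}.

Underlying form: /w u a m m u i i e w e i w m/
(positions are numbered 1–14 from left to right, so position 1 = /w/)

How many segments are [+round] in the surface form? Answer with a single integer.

8

From /u/ at 2 rightward: 3 /a/ → [+round]; 4 /m/ transparent; 5 /m/ transparent; 6 /u/ is itself a trigger — this domain ends here.
From /u/ at 2 leftward: 1 /w/ transparent; word edge.
From /u/ at 6 rightward: 7 /i/ → [+round]; 8 /i/ → [+round]; 9 /e/ → [+round]; 10 /w/ transparent; 11 /e/ → [+round]; 12 /i/ → [+round]; 13 /w/ transparent; 14 /m/ transparent; word edge.
From /u/ at 6 leftward: 5 /m/ transparent; 4 /m/ transparent; 3 /a/ → [+round]; 2 /u/ is itself a trigger — this domain ends here.
[+round] positions on the surface: 2 3 6 7 8 9 11 12.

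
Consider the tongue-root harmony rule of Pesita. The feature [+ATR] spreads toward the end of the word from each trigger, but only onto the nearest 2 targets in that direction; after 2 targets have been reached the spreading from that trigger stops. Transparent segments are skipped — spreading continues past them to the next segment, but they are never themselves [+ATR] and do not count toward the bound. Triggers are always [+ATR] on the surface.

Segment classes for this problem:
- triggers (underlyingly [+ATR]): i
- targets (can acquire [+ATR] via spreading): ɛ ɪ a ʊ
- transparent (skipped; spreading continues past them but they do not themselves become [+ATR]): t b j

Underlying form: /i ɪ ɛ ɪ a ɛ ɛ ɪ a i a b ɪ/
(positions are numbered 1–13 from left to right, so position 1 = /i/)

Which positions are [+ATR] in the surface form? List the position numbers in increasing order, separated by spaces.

From /i/ at 1 rightward: 2 /ɪ/ → [+ATR]; 3 /ɛ/ → [+ATR]; bound reached.
From /i/ at 10 rightward: 11 /a/ → [+ATR]; 12 /b/ transparent; 13 /ɪ/ → [+ATR]; bound reached.
Targets with no active source: positions 4 5 6 7 8 9 stay [-ATR].

1 2 3 10 11 13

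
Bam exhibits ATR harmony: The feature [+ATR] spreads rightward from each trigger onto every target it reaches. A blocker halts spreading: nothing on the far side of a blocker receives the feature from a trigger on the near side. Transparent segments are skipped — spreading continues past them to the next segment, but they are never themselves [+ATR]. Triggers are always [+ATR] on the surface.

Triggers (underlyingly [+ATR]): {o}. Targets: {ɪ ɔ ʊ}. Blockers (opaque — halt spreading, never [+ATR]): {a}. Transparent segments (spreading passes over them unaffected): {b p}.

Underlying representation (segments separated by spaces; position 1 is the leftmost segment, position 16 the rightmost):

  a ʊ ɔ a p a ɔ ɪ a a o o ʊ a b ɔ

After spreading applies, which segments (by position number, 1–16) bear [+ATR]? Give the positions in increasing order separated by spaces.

From /o/ at 11 rightward: 12 /o/ is itself a trigger — this domain ends here.
From /o/ at 12 rightward: 13 /ʊ/ → [+ATR]; 14 /a/ blocks.
Targets with no active source: positions 2 3 7 8 16 stay [-ATR].

11 12 13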